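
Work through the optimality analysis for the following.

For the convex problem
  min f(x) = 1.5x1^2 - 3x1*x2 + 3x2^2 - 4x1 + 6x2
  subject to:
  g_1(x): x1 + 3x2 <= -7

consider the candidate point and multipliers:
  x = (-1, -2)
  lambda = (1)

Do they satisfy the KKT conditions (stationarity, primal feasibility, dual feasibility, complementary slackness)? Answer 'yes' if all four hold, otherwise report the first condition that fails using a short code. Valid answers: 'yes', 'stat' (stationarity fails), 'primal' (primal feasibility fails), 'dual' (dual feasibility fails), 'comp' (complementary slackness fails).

Gradient of f: grad f(x) = Q x + c = (-1, -3)
Constraint values g_i(x) = a_i^T x - b_i:
  g_1((-1, -2)) = 0
Stationarity residual: grad f(x) + sum_i lambda_i a_i = (0, 0)
  -> stationarity OK
Primal feasibility (all g_i <= 0): OK
Dual feasibility (all lambda_i >= 0): OK
Complementary slackness (lambda_i * g_i(x) = 0 for all i): OK

Verdict: yes, KKT holds.

yes


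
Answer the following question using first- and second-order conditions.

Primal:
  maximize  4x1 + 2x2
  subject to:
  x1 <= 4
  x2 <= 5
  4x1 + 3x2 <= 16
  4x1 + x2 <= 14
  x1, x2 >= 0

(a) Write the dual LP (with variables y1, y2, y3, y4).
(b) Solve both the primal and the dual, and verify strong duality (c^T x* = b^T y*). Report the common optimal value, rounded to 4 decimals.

The standard primal-dual pair for 'max c^T x s.t. A x <= b, x >= 0' is:
  Dual:  min b^T y  s.t.  A^T y >= c,  y >= 0.

So the dual LP is:
  minimize  4y1 + 5y2 + 16y3 + 14y4
  subject to:
    y1 + 4y3 + 4y4 >= 4
    y2 + 3y3 + y4 >= 2
    y1, y2, y3, y4 >= 0

Solving the primal: x* = (3.25, 1).
  primal value c^T x* = 15.
Solving the dual: y* = (0, 0, 0.5, 0.5).
  dual value b^T y* = 15.
Strong duality: c^T x* = b^T y*. Confirmed.

15


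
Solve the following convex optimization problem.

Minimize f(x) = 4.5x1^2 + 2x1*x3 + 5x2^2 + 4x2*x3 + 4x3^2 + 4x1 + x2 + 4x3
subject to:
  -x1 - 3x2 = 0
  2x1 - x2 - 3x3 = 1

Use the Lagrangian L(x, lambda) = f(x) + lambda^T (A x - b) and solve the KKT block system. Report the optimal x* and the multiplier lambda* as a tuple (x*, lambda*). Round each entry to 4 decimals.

Form the Lagrangian:
  L(x, lambda) = (1/2) x^T Q x + c^T x + lambda^T (A x - b)
Stationarity (grad_x L = 0): Q x + c + A^T lambda = 0.
Primal feasibility: A x = b.

This gives the KKT block system:
  [ Q   A^T ] [ x     ]   [-c ]
  [ A    0  ] [ lambda ] = [ b ]

Solving the linear system:
  x*      = (-0.2803, 0.0934, -0.5514)
  lambda* = (-0.0239, -0.1992)
  f(x*)   = -1.517

x* = (-0.2803, 0.0934, -0.5514), lambda* = (-0.0239, -0.1992)


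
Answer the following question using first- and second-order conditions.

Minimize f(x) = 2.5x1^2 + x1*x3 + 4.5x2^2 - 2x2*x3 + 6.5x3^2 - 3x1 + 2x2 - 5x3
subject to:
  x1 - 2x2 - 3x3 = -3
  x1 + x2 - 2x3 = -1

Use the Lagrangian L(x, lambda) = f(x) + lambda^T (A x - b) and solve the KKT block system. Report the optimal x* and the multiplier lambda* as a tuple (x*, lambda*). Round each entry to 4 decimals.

Form the Lagrangian:
  L(x, lambda) = (1/2) x^T Q x + c^T x + lambda^T (A x - b)
Stationarity (grad_x L = 0): Q x + c + A^T lambda = 0.
Primal feasibility: A x = b.

This gives the KKT block system:
  [ Q   A^T ] [ x     ]   [-c ]
  [ A    0  ] [ lambda ] = [ b ]

Solving the linear system:
  x*      = (0.1671, 0.4047, 0.7859)
  lambda* = (1.8165, -0.4376)
  f(x*)   = 0.6953

x* = (0.1671, 0.4047, 0.7859), lambda* = (1.8165, -0.4376)


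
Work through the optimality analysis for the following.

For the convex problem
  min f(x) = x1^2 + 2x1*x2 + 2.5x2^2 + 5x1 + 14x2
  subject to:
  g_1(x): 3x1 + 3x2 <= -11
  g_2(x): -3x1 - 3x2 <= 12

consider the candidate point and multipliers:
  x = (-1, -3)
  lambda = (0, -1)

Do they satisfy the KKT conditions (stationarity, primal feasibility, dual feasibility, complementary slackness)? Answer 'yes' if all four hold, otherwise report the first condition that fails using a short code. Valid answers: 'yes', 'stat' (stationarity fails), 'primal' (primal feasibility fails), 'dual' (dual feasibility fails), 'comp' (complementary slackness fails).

Gradient of f: grad f(x) = Q x + c = (-3, -3)
Constraint values g_i(x) = a_i^T x - b_i:
  g_1((-1, -3)) = -1
  g_2((-1, -3)) = 0
Stationarity residual: grad f(x) + sum_i lambda_i a_i = (0, 0)
  -> stationarity OK
Primal feasibility (all g_i <= 0): OK
Dual feasibility (all lambda_i >= 0): FAILS
Complementary slackness (lambda_i * g_i(x) = 0 for all i): OK

Verdict: the first failing condition is dual_feasibility -> dual.

dual


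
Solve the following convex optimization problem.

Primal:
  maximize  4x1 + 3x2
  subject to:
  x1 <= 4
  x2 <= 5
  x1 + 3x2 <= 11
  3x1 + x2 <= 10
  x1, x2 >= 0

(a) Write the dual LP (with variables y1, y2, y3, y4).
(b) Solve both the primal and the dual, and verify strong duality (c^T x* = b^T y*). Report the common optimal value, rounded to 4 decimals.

The standard primal-dual pair for 'max c^T x s.t. A x <= b, x >= 0' is:
  Dual:  min b^T y  s.t.  A^T y >= c,  y >= 0.

So the dual LP is:
  minimize  4y1 + 5y2 + 11y3 + 10y4
  subject to:
    y1 + y3 + 3y4 >= 4
    y2 + 3y3 + y4 >= 3
    y1, y2, y3, y4 >= 0

Solving the primal: x* = (2.375, 2.875).
  primal value c^T x* = 18.125.
Solving the dual: y* = (0, 0, 0.625, 1.125).
  dual value b^T y* = 18.125.
Strong duality: c^T x* = b^T y*. Confirmed.

18.125


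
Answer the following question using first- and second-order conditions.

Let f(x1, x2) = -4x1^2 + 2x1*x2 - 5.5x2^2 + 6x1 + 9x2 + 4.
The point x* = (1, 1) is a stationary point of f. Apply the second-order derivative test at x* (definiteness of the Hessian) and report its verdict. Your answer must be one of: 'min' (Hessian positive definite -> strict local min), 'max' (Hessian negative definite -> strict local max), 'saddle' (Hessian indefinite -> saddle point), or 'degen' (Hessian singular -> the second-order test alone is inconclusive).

Compute the Hessian H = grad^2 f:
  H = [[-8, 2], [2, -11]]
Verify stationarity: grad f(x*) = H x* + g = (0, 0).
Eigenvalues of H: -12, -7.
Both eigenvalues < 0, so H is negative definite -> x* is a strict local max.

max


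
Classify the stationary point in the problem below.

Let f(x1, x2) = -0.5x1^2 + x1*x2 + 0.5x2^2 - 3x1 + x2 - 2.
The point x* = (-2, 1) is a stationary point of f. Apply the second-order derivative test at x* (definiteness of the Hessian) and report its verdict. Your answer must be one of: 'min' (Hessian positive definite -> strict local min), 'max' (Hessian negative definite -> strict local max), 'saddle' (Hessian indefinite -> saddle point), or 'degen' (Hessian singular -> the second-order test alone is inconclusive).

Compute the Hessian H = grad^2 f:
  H = [[-1, 1], [1, 1]]
Verify stationarity: grad f(x*) = H x* + g = (0, 0).
Eigenvalues of H: -1.4142, 1.4142.
Eigenvalues have mixed signs, so H is indefinite -> x* is a saddle point.

saddle


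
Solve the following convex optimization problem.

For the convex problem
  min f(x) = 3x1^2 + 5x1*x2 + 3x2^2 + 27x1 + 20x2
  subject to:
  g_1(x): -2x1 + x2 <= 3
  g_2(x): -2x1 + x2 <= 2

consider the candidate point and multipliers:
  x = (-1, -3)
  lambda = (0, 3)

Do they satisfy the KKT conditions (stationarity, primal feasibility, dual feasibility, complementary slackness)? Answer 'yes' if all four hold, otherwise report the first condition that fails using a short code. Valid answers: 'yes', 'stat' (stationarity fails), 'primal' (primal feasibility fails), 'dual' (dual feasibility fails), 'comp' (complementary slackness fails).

Gradient of f: grad f(x) = Q x + c = (6, -3)
Constraint values g_i(x) = a_i^T x - b_i:
  g_1((-1, -3)) = -4
  g_2((-1, -3)) = -3
Stationarity residual: grad f(x) + sum_i lambda_i a_i = (0, 0)
  -> stationarity OK
Primal feasibility (all g_i <= 0): OK
Dual feasibility (all lambda_i >= 0): OK
Complementary slackness (lambda_i * g_i(x) = 0 for all i): FAILS

Verdict: the first failing condition is complementary_slackness -> comp.

comp


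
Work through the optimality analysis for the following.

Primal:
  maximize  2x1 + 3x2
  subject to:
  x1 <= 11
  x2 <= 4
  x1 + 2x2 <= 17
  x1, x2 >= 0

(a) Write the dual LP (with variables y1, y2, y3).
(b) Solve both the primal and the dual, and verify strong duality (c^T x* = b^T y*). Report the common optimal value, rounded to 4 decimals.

The standard primal-dual pair for 'max c^T x s.t. A x <= b, x >= 0' is:
  Dual:  min b^T y  s.t.  A^T y >= c,  y >= 0.

So the dual LP is:
  minimize  11y1 + 4y2 + 17y3
  subject to:
    y1 + y3 >= 2
    y2 + 2y3 >= 3
    y1, y2, y3 >= 0

Solving the primal: x* = (11, 3).
  primal value c^T x* = 31.
Solving the dual: y* = (0.5, 0, 1.5).
  dual value b^T y* = 31.
Strong duality: c^T x* = b^T y*. Confirmed.

31


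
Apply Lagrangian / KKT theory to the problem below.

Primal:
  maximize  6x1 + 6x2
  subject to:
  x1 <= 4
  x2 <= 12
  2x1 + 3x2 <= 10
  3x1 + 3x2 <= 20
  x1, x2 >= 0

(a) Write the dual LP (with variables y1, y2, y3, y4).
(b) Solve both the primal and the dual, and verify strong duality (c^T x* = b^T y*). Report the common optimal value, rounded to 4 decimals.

The standard primal-dual pair for 'max c^T x s.t. A x <= b, x >= 0' is:
  Dual:  min b^T y  s.t.  A^T y >= c,  y >= 0.

So the dual LP is:
  minimize  4y1 + 12y2 + 10y3 + 20y4
  subject to:
    y1 + 2y3 + 3y4 >= 6
    y2 + 3y3 + 3y4 >= 6
    y1, y2, y3, y4 >= 0

Solving the primal: x* = (4, 0.6667).
  primal value c^T x* = 28.
Solving the dual: y* = (2, 0, 2, 0).
  dual value b^T y* = 28.
Strong duality: c^T x* = b^T y*. Confirmed.

28


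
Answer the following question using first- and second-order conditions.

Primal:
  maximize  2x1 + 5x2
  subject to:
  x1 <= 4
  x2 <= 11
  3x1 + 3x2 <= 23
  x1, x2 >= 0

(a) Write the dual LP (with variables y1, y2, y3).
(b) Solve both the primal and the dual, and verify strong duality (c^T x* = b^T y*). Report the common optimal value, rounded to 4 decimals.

The standard primal-dual pair for 'max c^T x s.t. A x <= b, x >= 0' is:
  Dual:  min b^T y  s.t.  A^T y >= c,  y >= 0.

So the dual LP is:
  minimize  4y1 + 11y2 + 23y3
  subject to:
    y1 + 3y3 >= 2
    y2 + 3y3 >= 5
    y1, y2, y3 >= 0

Solving the primal: x* = (0, 7.6667).
  primal value c^T x* = 38.3333.
Solving the dual: y* = (0, 0, 1.6667).
  dual value b^T y* = 38.3333.
Strong duality: c^T x* = b^T y*. Confirmed.

38.3333


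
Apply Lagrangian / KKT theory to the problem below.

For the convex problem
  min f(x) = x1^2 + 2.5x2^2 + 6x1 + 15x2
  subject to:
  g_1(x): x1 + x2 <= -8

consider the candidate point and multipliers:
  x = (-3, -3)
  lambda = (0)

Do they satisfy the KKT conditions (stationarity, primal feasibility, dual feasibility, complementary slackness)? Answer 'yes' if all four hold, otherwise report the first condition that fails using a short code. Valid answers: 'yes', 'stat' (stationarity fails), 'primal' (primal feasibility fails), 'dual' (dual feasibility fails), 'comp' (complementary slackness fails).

Gradient of f: grad f(x) = Q x + c = (0, 0)
Constraint values g_i(x) = a_i^T x - b_i:
  g_1((-3, -3)) = 2
Stationarity residual: grad f(x) + sum_i lambda_i a_i = (0, 0)
  -> stationarity OK
Primal feasibility (all g_i <= 0): FAILS
Dual feasibility (all lambda_i >= 0): OK
Complementary slackness (lambda_i * g_i(x) = 0 for all i): OK

Verdict: the first failing condition is primal_feasibility -> primal.

primal


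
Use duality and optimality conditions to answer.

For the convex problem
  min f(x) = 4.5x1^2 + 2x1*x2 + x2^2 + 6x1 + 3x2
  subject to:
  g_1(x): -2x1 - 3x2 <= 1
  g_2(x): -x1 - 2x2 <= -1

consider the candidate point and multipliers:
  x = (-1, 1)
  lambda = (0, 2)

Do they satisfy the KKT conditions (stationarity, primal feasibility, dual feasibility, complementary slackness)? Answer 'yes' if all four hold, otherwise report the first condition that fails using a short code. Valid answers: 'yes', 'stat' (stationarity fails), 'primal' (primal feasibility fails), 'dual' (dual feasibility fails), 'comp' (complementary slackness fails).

Gradient of f: grad f(x) = Q x + c = (-1, 3)
Constraint values g_i(x) = a_i^T x - b_i:
  g_1((-1, 1)) = -2
  g_2((-1, 1)) = 0
Stationarity residual: grad f(x) + sum_i lambda_i a_i = (-3, -1)
  -> stationarity FAILS
Primal feasibility (all g_i <= 0): OK
Dual feasibility (all lambda_i >= 0): OK
Complementary slackness (lambda_i * g_i(x) = 0 for all i): OK

Verdict: the first failing condition is stationarity -> stat.

stat


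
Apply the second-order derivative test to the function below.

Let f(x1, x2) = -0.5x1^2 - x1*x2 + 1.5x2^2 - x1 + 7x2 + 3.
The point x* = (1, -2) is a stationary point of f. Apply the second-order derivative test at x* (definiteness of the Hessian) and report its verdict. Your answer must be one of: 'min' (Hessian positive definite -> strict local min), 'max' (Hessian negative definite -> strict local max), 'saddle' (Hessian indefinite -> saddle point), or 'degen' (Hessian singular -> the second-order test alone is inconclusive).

Compute the Hessian H = grad^2 f:
  H = [[-1, -1], [-1, 3]]
Verify stationarity: grad f(x*) = H x* + g = (0, 0).
Eigenvalues of H: -1.2361, 3.2361.
Eigenvalues have mixed signs, so H is indefinite -> x* is a saddle point.

saddle


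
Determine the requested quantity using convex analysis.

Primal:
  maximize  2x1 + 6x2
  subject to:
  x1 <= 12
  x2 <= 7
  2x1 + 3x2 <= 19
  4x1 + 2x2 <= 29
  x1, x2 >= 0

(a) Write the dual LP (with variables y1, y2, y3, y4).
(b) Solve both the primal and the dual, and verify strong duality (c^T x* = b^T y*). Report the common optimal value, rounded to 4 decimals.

The standard primal-dual pair for 'max c^T x s.t. A x <= b, x >= 0' is:
  Dual:  min b^T y  s.t.  A^T y >= c,  y >= 0.

So the dual LP is:
  minimize  12y1 + 7y2 + 19y3 + 29y4
  subject to:
    y1 + 2y3 + 4y4 >= 2
    y2 + 3y3 + 2y4 >= 6
    y1, y2, y3, y4 >= 0

Solving the primal: x* = (0, 6.3333).
  primal value c^T x* = 38.
Solving the dual: y* = (0, 0, 2, 0).
  dual value b^T y* = 38.
Strong duality: c^T x* = b^T y*. Confirmed.

38


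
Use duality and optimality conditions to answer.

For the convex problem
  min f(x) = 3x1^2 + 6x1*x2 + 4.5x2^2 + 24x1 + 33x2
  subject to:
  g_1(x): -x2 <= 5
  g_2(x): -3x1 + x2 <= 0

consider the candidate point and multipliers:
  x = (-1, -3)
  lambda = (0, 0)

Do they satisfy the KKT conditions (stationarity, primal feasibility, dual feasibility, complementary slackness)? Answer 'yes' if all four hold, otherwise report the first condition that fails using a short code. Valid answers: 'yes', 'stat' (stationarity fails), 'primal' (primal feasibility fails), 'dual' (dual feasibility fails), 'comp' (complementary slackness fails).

Gradient of f: grad f(x) = Q x + c = (0, 0)
Constraint values g_i(x) = a_i^T x - b_i:
  g_1((-1, -3)) = -2
  g_2((-1, -3)) = 0
Stationarity residual: grad f(x) + sum_i lambda_i a_i = (0, 0)
  -> stationarity OK
Primal feasibility (all g_i <= 0): OK
Dual feasibility (all lambda_i >= 0): OK
Complementary slackness (lambda_i * g_i(x) = 0 for all i): OK

Verdict: yes, KKT holds.

yes


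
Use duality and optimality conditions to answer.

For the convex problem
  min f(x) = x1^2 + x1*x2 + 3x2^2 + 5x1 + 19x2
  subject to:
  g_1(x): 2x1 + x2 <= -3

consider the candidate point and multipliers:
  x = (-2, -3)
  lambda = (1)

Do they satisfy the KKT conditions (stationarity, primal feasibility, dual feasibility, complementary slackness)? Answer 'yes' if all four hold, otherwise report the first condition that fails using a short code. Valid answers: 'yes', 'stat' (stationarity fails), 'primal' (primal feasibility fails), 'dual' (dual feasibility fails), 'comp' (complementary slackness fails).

Gradient of f: grad f(x) = Q x + c = (-2, -1)
Constraint values g_i(x) = a_i^T x - b_i:
  g_1((-2, -3)) = -4
Stationarity residual: grad f(x) + sum_i lambda_i a_i = (0, 0)
  -> stationarity OK
Primal feasibility (all g_i <= 0): OK
Dual feasibility (all lambda_i >= 0): OK
Complementary slackness (lambda_i * g_i(x) = 0 for all i): FAILS

Verdict: the first failing condition is complementary_slackness -> comp.

comp


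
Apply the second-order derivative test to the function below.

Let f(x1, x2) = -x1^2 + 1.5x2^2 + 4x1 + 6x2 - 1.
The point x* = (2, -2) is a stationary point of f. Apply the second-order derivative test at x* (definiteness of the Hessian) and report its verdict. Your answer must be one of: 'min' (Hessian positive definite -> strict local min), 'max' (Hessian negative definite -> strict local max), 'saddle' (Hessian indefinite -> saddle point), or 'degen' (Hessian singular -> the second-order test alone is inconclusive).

Compute the Hessian H = grad^2 f:
  H = [[-2, 0], [0, 3]]
Verify stationarity: grad f(x*) = H x* + g = (0, 0).
Eigenvalues of H: -2, 3.
Eigenvalues have mixed signs, so H is indefinite -> x* is a saddle point.

saddle


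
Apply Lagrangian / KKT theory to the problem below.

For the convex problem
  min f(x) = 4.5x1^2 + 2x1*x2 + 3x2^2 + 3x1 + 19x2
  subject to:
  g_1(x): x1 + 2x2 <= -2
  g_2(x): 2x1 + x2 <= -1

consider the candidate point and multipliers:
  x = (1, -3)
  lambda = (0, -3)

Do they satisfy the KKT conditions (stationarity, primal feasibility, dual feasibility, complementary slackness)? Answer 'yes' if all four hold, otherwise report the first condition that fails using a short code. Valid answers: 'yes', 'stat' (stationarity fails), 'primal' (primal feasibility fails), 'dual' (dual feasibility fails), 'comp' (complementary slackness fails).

Gradient of f: grad f(x) = Q x + c = (6, 3)
Constraint values g_i(x) = a_i^T x - b_i:
  g_1((1, -3)) = -3
  g_2((1, -3)) = 0
Stationarity residual: grad f(x) + sum_i lambda_i a_i = (0, 0)
  -> stationarity OK
Primal feasibility (all g_i <= 0): OK
Dual feasibility (all lambda_i >= 0): FAILS
Complementary slackness (lambda_i * g_i(x) = 0 for all i): OK

Verdict: the first failing condition is dual_feasibility -> dual.

dual


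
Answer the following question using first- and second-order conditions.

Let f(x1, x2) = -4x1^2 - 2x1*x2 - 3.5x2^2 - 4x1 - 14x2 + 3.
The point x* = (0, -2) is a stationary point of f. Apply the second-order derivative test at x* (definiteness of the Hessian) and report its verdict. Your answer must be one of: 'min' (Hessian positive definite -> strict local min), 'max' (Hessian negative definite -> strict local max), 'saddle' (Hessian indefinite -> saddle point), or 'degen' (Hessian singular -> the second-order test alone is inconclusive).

Compute the Hessian H = grad^2 f:
  H = [[-8, -2], [-2, -7]]
Verify stationarity: grad f(x*) = H x* + g = (0, 0).
Eigenvalues of H: -9.5616, -5.4384.
Both eigenvalues < 0, so H is negative definite -> x* is a strict local max.

max


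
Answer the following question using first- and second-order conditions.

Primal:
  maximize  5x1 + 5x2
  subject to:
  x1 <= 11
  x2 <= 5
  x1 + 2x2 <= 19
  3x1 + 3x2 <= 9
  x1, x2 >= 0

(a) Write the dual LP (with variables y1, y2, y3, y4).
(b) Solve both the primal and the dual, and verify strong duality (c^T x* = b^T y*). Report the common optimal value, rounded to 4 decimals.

The standard primal-dual pair for 'max c^T x s.t. A x <= b, x >= 0' is:
  Dual:  min b^T y  s.t.  A^T y >= c,  y >= 0.

So the dual LP is:
  minimize  11y1 + 5y2 + 19y3 + 9y4
  subject to:
    y1 + y3 + 3y4 >= 5
    y2 + 2y3 + 3y4 >= 5
    y1, y2, y3, y4 >= 0

Solving the primal: x* = (3, 0).
  primal value c^T x* = 15.
Solving the dual: y* = (0, 0, 0, 1.6667).
  dual value b^T y* = 15.
Strong duality: c^T x* = b^T y*. Confirmed.

15


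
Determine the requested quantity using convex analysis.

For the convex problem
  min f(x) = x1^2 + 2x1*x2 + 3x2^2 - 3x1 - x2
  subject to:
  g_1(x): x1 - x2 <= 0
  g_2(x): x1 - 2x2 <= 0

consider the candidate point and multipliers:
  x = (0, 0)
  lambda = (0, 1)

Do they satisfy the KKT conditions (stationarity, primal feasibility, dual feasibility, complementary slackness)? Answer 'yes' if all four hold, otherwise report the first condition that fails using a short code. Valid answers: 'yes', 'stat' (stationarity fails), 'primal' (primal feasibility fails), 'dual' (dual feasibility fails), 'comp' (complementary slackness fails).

Gradient of f: grad f(x) = Q x + c = (-3, -1)
Constraint values g_i(x) = a_i^T x - b_i:
  g_1((0, 0)) = 0
  g_2((0, 0)) = 0
Stationarity residual: grad f(x) + sum_i lambda_i a_i = (-2, -3)
  -> stationarity FAILS
Primal feasibility (all g_i <= 0): OK
Dual feasibility (all lambda_i >= 0): OK
Complementary slackness (lambda_i * g_i(x) = 0 for all i): OK

Verdict: the first failing condition is stationarity -> stat.

stat


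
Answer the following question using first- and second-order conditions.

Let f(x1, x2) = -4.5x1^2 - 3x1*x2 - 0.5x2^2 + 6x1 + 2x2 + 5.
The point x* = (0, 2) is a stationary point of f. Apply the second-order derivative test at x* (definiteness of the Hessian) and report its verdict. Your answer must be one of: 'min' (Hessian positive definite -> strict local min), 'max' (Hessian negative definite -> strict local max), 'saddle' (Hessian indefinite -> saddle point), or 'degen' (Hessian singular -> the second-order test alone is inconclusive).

Compute the Hessian H = grad^2 f:
  H = [[-9, -3], [-3, -1]]
Verify stationarity: grad f(x*) = H x* + g = (0, 0).
Eigenvalues of H: -10, 0.
H has a zero eigenvalue (singular; negative semidefinite but not definite), so H is neither positive definite, negative definite, nor indefinite. The second-order test alone is inconclusive -> degen.
(Indeed, f is constant along the null direction of H through x*, so x* is not a strict local extremum.)

degen


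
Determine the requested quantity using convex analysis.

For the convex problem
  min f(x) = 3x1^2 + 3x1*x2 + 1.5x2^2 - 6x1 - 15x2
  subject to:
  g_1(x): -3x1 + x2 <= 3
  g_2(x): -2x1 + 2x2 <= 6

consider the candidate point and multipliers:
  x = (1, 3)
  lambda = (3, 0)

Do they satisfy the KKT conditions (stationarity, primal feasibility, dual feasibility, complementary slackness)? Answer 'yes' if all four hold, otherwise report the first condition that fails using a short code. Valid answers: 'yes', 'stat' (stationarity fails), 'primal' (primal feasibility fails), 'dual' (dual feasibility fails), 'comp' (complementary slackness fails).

Gradient of f: grad f(x) = Q x + c = (9, -3)
Constraint values g_i(x) = a_i^T x - b_i:
  g_1((1, 3)) = -3
  g_2((1, 3)) = -2
Stationarity residual: grad f(x) + sum_i lambda_i a_i = (0, 0)
  -> stationarity OK
Primal feasibility (all g_i <= 0): OK
Dual feasibility (all lambda_i >= 0): OK
Complementary slackness (lambda_i * g_i(x) = 0 for all i): FAILS

Verdict: the first failing condition is complementary_slackness -> comp.

comp


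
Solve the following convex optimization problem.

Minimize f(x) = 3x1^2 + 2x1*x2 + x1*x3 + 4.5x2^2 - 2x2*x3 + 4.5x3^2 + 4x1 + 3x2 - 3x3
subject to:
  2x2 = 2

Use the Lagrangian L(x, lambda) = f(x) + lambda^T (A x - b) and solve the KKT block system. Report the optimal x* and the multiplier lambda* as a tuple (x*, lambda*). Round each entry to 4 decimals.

Form the Lagrangian:
  L(x, lambda) = (1/2) x^T Q x + c^T x + lambda^T (A x - b)
Stationarity (grad_x L = 0): Q x + c + A^T lambda = 0.
Primal feasibility: A x = b.

This gives the KKT block system:
  [ Q   A^T ] [ x     ]   [-c ]
  [ A    0  ] [ lambda ] = [ b ]

Solving the linear system:
  x*      = (-1.1132, 1, 0.6792)
  lambda* = (-4.2075)
  f(x*)   = 2.4623

x* = (-1.1132, 1, 0.6792), lambda* = (-4.2075)


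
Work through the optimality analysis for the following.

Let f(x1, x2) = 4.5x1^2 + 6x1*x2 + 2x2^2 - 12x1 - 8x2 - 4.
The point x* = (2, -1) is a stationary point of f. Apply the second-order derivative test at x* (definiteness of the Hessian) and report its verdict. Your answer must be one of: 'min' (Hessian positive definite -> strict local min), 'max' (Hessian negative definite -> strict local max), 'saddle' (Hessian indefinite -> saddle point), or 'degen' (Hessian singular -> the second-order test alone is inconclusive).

Compute the Hessian H = grad^2 f:
  H = [[9, 6], [6, 4]]
Verify stationarity: grad f(x*) = H x* + g = (0, 0).
Eigenvalues of H: 0, 13.
H has a zero eigenvalue (singular; positive semidefinite but not definite), so H is neither positive definite, negative definite, nor indefinite. The second-order test alone is inconclusive -> degen.
(Indeed, f is constant along the null direction of H through x*, so x* is not a strict local extremum.)

degen


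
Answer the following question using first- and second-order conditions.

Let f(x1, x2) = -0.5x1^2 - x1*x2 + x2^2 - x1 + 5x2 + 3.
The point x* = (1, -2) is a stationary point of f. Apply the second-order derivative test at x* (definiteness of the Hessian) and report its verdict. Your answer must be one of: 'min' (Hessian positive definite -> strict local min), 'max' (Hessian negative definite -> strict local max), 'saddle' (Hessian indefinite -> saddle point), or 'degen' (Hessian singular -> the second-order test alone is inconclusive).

Compute the Hessian H = grad^2 f:
  H = [[-1, -1], [-1, 2]]
Verify stationarity: grad f(x*) = H x* + g = (0, 0).
Eigenvalues of H: -1.3028, 2.3028.
Eigenvalues have mixed signs, so H is indefinite -> x* is a saddle point.

saddle


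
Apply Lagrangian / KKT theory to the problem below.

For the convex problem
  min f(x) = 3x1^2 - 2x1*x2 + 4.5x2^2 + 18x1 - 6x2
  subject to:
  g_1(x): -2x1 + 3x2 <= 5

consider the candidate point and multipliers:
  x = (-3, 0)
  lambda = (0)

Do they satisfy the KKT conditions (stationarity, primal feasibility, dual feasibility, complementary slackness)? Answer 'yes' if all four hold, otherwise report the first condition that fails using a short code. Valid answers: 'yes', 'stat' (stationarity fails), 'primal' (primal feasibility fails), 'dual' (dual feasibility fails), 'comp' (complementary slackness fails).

Gradient of f: grad f(x) = Q x + c = (0, 0)
Constraint values g_i(x) = a_i^T x - b_i:
  g_1((-3, 0)) = 1
Stationarity residual: grad f(x) + sum_i lambda_i a_i = (0, 0)
  -> stationarity OK
Primal feasibility (all g_i <= 0): FAILS
Dual feasibility (all lambda_i >= 0): OK
Complementary slackness (lambda_i * g_i(x) = 0 for all i): OK

Verdict: the first failing condition is primal_feasibility -> primal.

primal


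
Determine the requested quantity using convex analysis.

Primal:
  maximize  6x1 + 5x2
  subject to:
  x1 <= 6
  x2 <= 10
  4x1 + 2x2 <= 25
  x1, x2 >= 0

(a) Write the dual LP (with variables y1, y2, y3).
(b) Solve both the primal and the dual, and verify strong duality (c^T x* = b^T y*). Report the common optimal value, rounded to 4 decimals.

The standard primal-dual pair for 'max c^T x s.t. A x <= b, x >= 0' is:
  Dual:  min b^T y  s.t.  A^T y >= c,  y >= 0.

So the dual LP is:
  minimize  6y1 + 10y2 + 25y3
  subject to:
    y1 + 4y3 >= 6
    y2 + 2y3 >= 5
    y1, y2, y3 >= 0

Solving the primal: x* = (1.25, 10).
  primal value c^T x* = 57.5.
Solving the dual: y* = (0, 2, 1.5).
  dual value b^T y* = 57.5.
Strong duality: c^T x* = b^T y*. Confirmed.

57.5


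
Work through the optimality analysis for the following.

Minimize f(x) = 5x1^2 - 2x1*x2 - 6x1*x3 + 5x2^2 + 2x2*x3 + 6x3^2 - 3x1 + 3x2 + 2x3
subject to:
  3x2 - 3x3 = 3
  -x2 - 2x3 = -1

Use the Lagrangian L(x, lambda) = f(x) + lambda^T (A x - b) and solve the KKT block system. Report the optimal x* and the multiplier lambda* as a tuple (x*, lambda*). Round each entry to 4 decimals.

Form the Lagrangian:
  L(x, lambda) = (1/2) x^T Q x + c^T x + lambda^T (A x - b)
Stationarity (grad_x L = 0): Q x + c + A^T lambda = 0.
Primal feasibility: A x = b.

This gives the KKT block system:
  [ Q   A^T ] [ x     ]   [-c ]
  [ A    0  ] [ lambda ] = [ b ]

Solving the linear system:
  x*      = (0.5, 1, 0)
  lambda* = (-2.5556, 4.3333)
  f(x*)   = 6.75

x* = (0.5, 1, 0), lambda* = (-2.5556, 4.3333)


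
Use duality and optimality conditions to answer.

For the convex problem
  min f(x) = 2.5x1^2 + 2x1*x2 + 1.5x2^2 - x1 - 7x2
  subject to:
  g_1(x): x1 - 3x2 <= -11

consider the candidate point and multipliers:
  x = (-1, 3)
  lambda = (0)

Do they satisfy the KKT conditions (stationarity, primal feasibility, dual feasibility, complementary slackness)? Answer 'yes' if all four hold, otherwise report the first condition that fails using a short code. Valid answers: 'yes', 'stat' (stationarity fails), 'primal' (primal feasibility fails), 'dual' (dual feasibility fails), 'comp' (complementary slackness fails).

Gradient of f: grad f(x) = Q x + c = (0, 0)
Constraint values g_i(x) = a_i^T x - b_i:
  g_1((-1, 3)) = 1
Stationarity residual: grad f(x) + sum_i lambda_i a_i = (0, 0)
  -> stationarity OK
Primal feasibility (all g_i <= 0): FAILS
Dual feasibility (all lambda_i >= 0): OK
Complementary slackness (lambda_i * g_i(x) = 0 for all i): OK

Verdict: the first failing condition is primal_feasibility -> primal.

primal


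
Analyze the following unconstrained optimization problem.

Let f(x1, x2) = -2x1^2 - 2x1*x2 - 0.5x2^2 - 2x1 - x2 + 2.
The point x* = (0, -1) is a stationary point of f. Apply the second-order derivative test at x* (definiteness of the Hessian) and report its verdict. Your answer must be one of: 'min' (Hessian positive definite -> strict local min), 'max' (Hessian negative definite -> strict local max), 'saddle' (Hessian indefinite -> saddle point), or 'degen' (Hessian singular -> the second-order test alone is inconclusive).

Compute the Hessian H = grad^2 f:
  H = [[-4, -2], [-2, -1]]
Verify stationarity: grad f(x*) = H x* + g = (0, 0).
Eigenvalues of H: -5, 0.
H has a zero eigenvalue (singular; negative semidefinite but not definite), so H is neither positive definite, negative definite, nor indefinite. The second-order test alone is inconclusive -> degen.
(Indeed, f is constant along the null direction of H through x*, so x* is not a strict local extremum.)

degen


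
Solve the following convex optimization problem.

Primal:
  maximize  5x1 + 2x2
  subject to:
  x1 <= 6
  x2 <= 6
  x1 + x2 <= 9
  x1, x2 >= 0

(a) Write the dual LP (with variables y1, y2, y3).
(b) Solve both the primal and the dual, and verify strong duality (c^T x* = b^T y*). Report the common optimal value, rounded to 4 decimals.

The standard primal-dual pair for 'max c^T x s.t. A x <= b, x >= 0' is:
  Dual:  min b^T y  s.t.  A^T y >= c,  y >= 0.

So the dual LP is:
  minimize  6y1 + 6y2 + 9y3
  subject to:
    y1 + y3 >= 5
    y2 + y3 >= 2
    y1, y2, y3 >= 0

Solving the primal: x* = (6, 3).
  primal value c^T x* = 36.
Solving the dual: y* = (3, 0, 2).
  dual value b^T y* = 36.
Strong duality: c^T x* = b^T y*. Confirmed.

36


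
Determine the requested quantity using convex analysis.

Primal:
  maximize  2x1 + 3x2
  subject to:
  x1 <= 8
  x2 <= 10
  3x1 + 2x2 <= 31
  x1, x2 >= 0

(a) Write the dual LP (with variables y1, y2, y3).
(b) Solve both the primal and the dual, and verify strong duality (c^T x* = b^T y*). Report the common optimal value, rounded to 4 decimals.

The standard primal-dual pair for 'max c^T x s.t. A x <= b, x >= 0' is:
  Dual:  min b^T y  s.t.  A^T y >= c,  y >= 0.

So the dual LP is:
  minimize  8y1 + 10y2 + 31y3
  subject to:
    y1 + 3y3 >= 2
    y2 + 2y3 >= 3
    y1, y2, y3 >= 0

Solving the primal: x* = (3.6667, 10).
  primal value c^T x* = 37.3333.
Solving the dual: y* = (0, 1.6667, 0.6667).
  dual value b^T y* = 37.3333.
Strong duality: c^T x* = b^T y*. Confirmed.

37.3333


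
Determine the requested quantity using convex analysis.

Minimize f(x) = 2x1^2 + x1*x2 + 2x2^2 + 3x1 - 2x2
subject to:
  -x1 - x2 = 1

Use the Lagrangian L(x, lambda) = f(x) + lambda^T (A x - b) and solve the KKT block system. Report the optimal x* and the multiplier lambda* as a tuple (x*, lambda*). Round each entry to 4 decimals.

Form the Lagrangian:
  L(x, lambda) = (1/2) x^T Q x + c^T x + lambda^T (A x - b)
Stationarity (grad_x L = 0): Q x + c + A^T lambda = 0.
Primal feasibility: A x = b.

This gives the KKT block system:
  [ Q   A^T ] [ x     ]   [-c ]
  [ A    0  ] [ lambda ] = [ b ]

Solving the linear system:
  x*      = (-1.3333, 0.3333)
  lambda* = (-2)
  f(x*)   = -1.3333

x* = (-1.3333, 0.3333), lambda* = (-2)


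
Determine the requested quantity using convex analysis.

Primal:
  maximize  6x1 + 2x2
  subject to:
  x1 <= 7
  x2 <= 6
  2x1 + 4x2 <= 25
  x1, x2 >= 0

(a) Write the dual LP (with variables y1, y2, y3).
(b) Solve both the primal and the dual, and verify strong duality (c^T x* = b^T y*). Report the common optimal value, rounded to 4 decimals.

The standard primal-dual pair for 'max c^T x s.t. A x <= b, x >= 0' is:
  Dual:  min b^T y  s.t.  A^T y >= c,  y >= 0.

So the dual LP is:
  minimize  7y1 + 6y2 + 25y3
  subject to:
    y1 + 2y3 >= 6
    y2 + 4y3 >= 2
    y1, y2, y3 >= 0

Solving the primal: x* = (7, 2.75).
  primal value c^T x* = 47.5.
Solving the dual: y* = (5, 0, 0.5).
  dual value b^T y* = 47.5.
Strong duality: c^T x* = b^T y*. Confirmed.

47.5


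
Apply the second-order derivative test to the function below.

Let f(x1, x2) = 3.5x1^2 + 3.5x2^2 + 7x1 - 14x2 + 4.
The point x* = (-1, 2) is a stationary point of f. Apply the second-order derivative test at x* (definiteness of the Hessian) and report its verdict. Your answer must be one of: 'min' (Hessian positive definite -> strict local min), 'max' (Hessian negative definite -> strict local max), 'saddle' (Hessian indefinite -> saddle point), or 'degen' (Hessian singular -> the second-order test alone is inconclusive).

Compute the Hessian H = grad^2 f:
  H = [[7, 0], [0, 7]]
Verify stationarity: grad f(x*) = H x* + g = (0, 0).
Eigenvalues of H: 7, 7.
Both eigenvalues > 0, so H is positive definite -> x* is a strict local min.

min


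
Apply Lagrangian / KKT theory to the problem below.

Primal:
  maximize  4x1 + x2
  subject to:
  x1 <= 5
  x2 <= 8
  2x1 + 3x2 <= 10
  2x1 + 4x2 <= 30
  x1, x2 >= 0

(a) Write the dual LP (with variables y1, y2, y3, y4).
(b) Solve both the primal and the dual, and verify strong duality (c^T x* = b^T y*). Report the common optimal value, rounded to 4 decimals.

The standard primal-dual pair for 'max c^T x s.t. A x <= b, x >= 0' is:
  Dual:  min b^T y  s.t.  A^T y >= c,  y >= 0.

So the dual LP is:
  minimize  5y1 + 8y2 + 10y3 + 30y4
  subject to:
    y1 + 2y3 + 2y4 >= 4
    y2 + 3y3 + 4y4 >= 1
    y1, y2, y3, y4 >= 0

Solving the primal: x* = (5, 0).
  primal value c^T x* = 20.
Solving the dual: y* = (3.3333, 0, 0.3333, 0).
  dual value b^T y* = 20.
Strong duality: c^T x* = b^T y*. Confirmed.

20


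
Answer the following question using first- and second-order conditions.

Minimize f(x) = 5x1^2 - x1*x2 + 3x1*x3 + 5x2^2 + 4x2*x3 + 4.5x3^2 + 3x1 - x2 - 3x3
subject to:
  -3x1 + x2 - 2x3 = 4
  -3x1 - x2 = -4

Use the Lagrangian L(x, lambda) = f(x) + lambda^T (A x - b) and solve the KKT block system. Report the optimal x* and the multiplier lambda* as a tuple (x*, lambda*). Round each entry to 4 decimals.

Form the Lagrangian:
  L(x, lambda) = (1/2) x^T Q x + c^T x + lambda^T (A x - b)
Stationarity (grad_x L = 0): Q x + c + A^T lambda = 0.
Primal feasibility: A x = b.

This gives the KKT block system:
  [ Q   A^T ] [ x     ]   [-c ]
  [ A    0  ] [ lambda ] = [ b ]

Solving the linear system:
  x*      = (0.6515, 2.0456, -1.9544)
  lambda* = (-5.2261, 5.7614)
  f(x*)   = 24.861

x* = (0.6515, 2.0456, -1.9544), lambda* = (-5.2261, 5.7614)


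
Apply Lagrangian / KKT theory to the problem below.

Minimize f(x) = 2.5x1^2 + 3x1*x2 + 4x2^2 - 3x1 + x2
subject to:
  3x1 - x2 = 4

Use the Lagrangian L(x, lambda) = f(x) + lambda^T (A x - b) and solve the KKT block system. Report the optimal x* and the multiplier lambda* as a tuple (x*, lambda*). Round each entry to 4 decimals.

Form the Lagrangian:
  L(x, lambda) = (1/2) x^T Q x + c^T x + lambda^T (A x - b)
Stationarity (grad_x L = 0): Q x + c + A^T lambda = 0.
Primal feasibility: A x = b.

This gives the KKT block system:
  [ Q   A^T ] [ x     ]   [-c ]
  [ A    0  ] [ lambda ] = [ b ]

Solving the linear system:
  x*      = (1.1368, -0.5895)
  lambda* = (-0.3053)
  f(x*)   = -1.3895

x* = (1.1368, -0.5895), lambda* = (-0.3053)


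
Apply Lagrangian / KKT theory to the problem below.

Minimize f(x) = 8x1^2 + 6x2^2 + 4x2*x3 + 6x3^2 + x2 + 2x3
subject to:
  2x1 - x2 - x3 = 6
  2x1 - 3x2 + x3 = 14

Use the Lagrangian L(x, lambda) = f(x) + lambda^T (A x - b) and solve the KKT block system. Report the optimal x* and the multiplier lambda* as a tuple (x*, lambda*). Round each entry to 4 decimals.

Form the Lagrangian:
  L(x, lambda) = (1/2) x^T Q x + c^T x + lambda^T (A x - b)
Stationarity (grad_x L = 0): Q x + c + A^T lambda = 0.
Primal feasibility: A x = b.

This gives the KKT block system:
  [ Q   A^T ] [ x     ]   [-c ]
  [ A    0  ] [ lambda ] = [ b ]

Solving the linear system:
  x*      = (1.9375, -3.0625, 0.9375)
  lambda* = (-7.25, -8.25)
  f(x*)   = 78.9062

x* = (1.9375, -3.0625, 0.9375), lambda* = (-7.25, -8.25)


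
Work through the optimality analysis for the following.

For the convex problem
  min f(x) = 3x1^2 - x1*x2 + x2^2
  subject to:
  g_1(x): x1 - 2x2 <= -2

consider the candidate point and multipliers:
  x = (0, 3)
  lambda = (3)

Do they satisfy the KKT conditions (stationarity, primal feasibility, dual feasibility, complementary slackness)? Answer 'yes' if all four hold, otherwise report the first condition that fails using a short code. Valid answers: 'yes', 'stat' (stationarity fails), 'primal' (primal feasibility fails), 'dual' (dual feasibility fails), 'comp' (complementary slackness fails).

Gradient of f: grad f(x) = Q x + c = (-3, 6)
Constraint values g_i(x) = a_i^T x - b_i:
  g_1((0, 3)) = -4
Stationarity residual: grad f(x) + sum_i lambda_i a_i = (0, 0)
  -> stationarity OK
Primal feasibility (all g_i <= 0): OK
Dual feasibility (all lambda_i >= 0): OK
Complementary slackness (lambda_i * g_i(x) = 0 for all i): FAILS

Verdict: the first failing condition is complementary_slackness -> comp.

comp


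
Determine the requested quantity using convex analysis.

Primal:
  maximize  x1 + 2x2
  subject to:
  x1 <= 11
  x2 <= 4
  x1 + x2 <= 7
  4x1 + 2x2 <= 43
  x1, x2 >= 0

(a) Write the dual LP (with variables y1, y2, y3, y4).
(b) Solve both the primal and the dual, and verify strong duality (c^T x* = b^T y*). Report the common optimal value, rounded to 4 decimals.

The standard primal-dual pair for 'max c^T x s.t. A x <= b, x >= 0' is:
  Dual:  min b^T y  s.t.  A^T y >= c,  y >= 0.

So the dual LP is:
  minimize  11y1 + 4y2 + 7y3 + 43y4
  subject to:
    y1 + y3 + 4y4 >= 1
    y2 + y3 + 2y4 >= 2
    y1, y2, y3, y4 >= 0

Solving the primal: x* = (3, 4).
  primal value c^T x* = 11.
Solving the dual: y* = (0, 1, 1, 0).
  dual value b^T y* = 11.
Strong duality: c^T x* = b^T y*. Confirmed.

11


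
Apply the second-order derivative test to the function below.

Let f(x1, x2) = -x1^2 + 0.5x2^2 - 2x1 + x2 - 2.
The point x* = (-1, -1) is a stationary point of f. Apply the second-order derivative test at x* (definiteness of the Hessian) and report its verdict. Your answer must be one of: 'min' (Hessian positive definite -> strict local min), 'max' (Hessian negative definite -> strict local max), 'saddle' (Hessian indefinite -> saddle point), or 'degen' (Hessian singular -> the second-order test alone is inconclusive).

Compute the Hessian H = grad^2 f:
  H = [[-2, 0], [0, 1]]
Verify stationarity: grad f(x*) = H x* + g = (0, 0).
Eigenvalues of H: -2, 1.
Eigenvalues have mixed signs, so H is indefinite -> x* is a saddle point.

saddle


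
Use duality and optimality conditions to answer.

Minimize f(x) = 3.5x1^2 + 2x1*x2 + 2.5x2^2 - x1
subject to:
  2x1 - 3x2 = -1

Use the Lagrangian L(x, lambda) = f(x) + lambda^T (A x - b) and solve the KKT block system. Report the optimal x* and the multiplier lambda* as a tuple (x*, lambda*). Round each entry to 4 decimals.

Form the Lagrangian:
  L(x, lambda) = (1/2) x^T Q x + c^T x + lambda^T (A x - b)
Stationarity (grad_x L = 0): Q x + c + A^T lambda = 0.
Primal feasibility: A x = b.

This gives the KKT block system:
  [ Q   A^T ] [ x     ]   [-c ]
  [ A    0  ] [ lambda ] = [ b ]

Solving the linear system:
  x*      = (-0.0654, 0.2897)
  lambda* = (0.4393)
  f(x*)   = 0.2523

x* = (-0.0654, 0.2897), lambda* = (0.4393)


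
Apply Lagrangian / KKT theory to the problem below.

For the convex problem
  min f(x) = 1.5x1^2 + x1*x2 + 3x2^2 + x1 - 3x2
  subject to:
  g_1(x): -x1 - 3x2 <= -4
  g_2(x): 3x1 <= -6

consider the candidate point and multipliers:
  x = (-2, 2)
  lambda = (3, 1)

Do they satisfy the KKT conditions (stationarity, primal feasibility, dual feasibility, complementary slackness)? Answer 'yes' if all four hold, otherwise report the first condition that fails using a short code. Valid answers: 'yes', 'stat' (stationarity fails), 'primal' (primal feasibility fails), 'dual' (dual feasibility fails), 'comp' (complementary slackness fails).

Gradient of f: grad f(x) = Q x + c = (-3, 7)
Constraint values g_i(x) = a_i^T x - b_i:
  g_1((-2, 2)) = 0
  g_2((-2, 2)) = 0
Stationarity residual: grad f(x) + sum_i lambda_i a_i = (-3, -2)
  -> stationarity FAILS
Primal feasibility (all g_i <= 0): OK
Dual feasibility (all lambda_i >= 0): OK
Complementary slackness (lambda_i * g_i(x) = 0 for all i): OK

Verdict: the first failing condition is stationarity -> stat.

stat
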